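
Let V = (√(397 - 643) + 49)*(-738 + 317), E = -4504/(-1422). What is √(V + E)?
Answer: √(-1158532393 - 23647149*I*√246)/237 ≈ 22.707 - 145.4*I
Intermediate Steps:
E = 2252/711 (E = -4504*(-1/1422) = 2252/711 ≈ 3.1674)
V = -20629 - 421*I*√246 (V = (√(-246) + 49)*(-421) = (I*√246 + 49)*(-421) = (49 + I*√246)*(-421) = -20629 - 421*I*√246 ≈ -20629.0 - 6603.1*I)
√(V + E) = √((-20629 - 421*I*√246) + 2252/711) = √(-14664967/711 - 421*I*√246)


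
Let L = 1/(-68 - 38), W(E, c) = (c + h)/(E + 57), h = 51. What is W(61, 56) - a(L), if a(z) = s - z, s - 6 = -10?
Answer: 15314/3127 ≈ 4.8973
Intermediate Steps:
s = -4 (s = 6 - 10 = -4)
W(E, c) = (51 + c)/(57 + E) (W(E, c) = (c + 51)/(E + 57) = (51 + c)/(57 + E))
L = -1/106 (L = 1/(-106) = -1/106 ≈ -0.0094340)
a(z) = -4 - z
W(61, 56) - a(L) = (51 + 56)/(57 + 61) - (-4 - 1*(-1/106)) = 107/118 - (-4 + 1/106) = (1/118)*107 - 1*(-423/106) = 107/118 + 423/106 = 15314/3127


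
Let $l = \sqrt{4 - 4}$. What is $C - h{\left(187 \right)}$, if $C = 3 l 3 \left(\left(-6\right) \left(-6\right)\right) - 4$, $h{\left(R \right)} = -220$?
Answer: $216$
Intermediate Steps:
$l = 0$ ($l = \sqrt{0} = 0$)
$C = -4$ ($C = 3 \cdot 0 \cdot 3 \left(\left(-6\right) \left(-6\right)\right) - 4 = 0 \cdot 3 \cdot 36 - 4 = 0 \cdot 36 - 4 = 0 - 4 = -4$)
$C - h{\left(187 \right)} = -4 - -220 = -4 + 220 = 216$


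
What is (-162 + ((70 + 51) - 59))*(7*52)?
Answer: -36400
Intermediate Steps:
(-162 + ((70 + 51) - 59))*(7*52) = (-162 + (121 - 59))*364 = (-162 + 62)*364 = -100*364 = -36400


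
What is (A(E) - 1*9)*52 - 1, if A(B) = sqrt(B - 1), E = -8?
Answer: -469 + 156*I ≈ -469.0 + 156.0*I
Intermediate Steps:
A(B) = sqrt(-1 + B)
(A(E) - 1*9)*52 - 1 = (sqrt(-1 - 8) - 1*9)*52 - 1 = (sqrt(-9) - 9)*52 - 1 = (3*I - 9)*52 - 1 = (-9 + 3*I)*52 - 1 = (-468 + 156*I) - 1 = -469 + 156*I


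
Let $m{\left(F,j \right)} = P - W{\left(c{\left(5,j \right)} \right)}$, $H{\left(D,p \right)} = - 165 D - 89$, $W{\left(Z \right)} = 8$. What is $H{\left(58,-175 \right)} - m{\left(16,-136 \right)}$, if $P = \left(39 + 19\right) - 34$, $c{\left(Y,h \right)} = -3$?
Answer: $-9675$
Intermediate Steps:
$H{\left(D,p \right)} = -89 - 165 D$
$P = 24$ ($P = 58 - 34 = 24$)
$m{\left(F,j \right)} = 16$ ($m{\left(F,j \right)} = 24 - 8 = 16$)
$H{\left(58,-175 \right)} - m{\left(16,-136 \right)} = \left(-89 - 9570\right) - 16 = -9659 - 16 = -9675$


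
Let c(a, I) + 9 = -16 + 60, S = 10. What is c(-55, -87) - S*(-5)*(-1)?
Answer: -15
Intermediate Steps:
c(a, I) = 35 (c(a, I) = -9 + (-16 + 60) = -9 + 44 = 35)
c(-55, -87) - S*(-5)*(-1) = 35 - 10*(-5)*(-1) = 35 - (-50)*(-1) = 35 - 1*50 = 35 - 50 = -15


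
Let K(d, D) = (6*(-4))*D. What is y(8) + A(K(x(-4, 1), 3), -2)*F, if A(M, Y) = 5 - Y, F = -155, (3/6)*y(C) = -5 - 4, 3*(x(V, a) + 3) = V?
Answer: -1103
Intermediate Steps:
x(V, a) = -3 + V/3
y(C) = -18 (y(C) = 2*(-5 - 4) = 2*(-9) = -18)
K(d, D) = -24*D
y(8) + A(K(x(-4, 1), 3), -2)*F = -18 + (5 - 1*(-2))*(-155) = -18 + (5 + 2)*(-155) = -18 + 7*(-155) = -18 - 1085 = -1103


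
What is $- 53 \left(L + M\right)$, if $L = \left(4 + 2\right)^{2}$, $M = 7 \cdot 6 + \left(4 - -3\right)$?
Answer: $-4505$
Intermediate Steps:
$M = 49$ ($M = 42 + \left(4 + 3\right) = 42 + 7 = 49$)
$L = 36$ ($L = 6^{2} = 36$)
$- 53 \left(L + M\right) = - 53 \left(36 + 49\right) = \left(-53\right) 85 = -4505$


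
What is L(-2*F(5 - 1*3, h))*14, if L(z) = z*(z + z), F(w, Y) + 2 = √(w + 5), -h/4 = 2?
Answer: 1232 - 448*√7 ≈ 46.703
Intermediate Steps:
h = -8 (h = -4*2 = -8)
F(w, Y) = -2 + √(5 + w) (F(w, Y) = -2 + √(w + 5) = -2 + √(5 + w))
L(z) = 2*z² (L(z) = z*(2*z) = 2*z²)
L(-2*F(5 - 1*3, h))*14 = (2*(-2*(-2 + √(5 + (5 - 1*3))))²)*14 = (2*(-2*(-2 + √(5 + (5 - 3))))²)*14 = (2*(-2*(-2 + √(5 + 2)))²)*14 = (2*(-2*(-2 + √7))²)*14 = (2*(4 - 2*√7)²)*14 = 28*(4 - 2*√7)²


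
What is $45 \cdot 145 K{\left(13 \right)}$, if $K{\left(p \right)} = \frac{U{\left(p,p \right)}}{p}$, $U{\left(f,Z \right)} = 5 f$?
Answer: $32625$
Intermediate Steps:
$K{\left(p \right)} = 5$ ($K{\left(p \right)} = \frac{5 p}{p} = 5$)
$45 \cdot 145 K{\left(13 \right)} = 45 \cdot 145 \cdot 5 = 6525 \cdot 5 = 32625$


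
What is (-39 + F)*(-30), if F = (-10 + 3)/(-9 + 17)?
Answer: 4785/4 ≈ 1196.3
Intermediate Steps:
F = -7/8 ≈ -0.87500
(-39 + F)*(-30) = (-39 - 7/8)*(-30) = -319/8*(-30) = 4785/4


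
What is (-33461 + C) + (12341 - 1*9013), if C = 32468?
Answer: 2335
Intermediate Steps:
(-33461 + C) + (12341 - 1*9013) = (-33461 + 32468) + (12341 - 1*9013) = -993 + (12341 - 9013) = -993 + 3328 = 2335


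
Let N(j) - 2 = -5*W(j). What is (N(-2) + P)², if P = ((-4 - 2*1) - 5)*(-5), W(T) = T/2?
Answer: 3844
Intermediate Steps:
W(T) = T/2 (W(T) = T*(½) = T/2)
N(j) = 2 - 5*j/2
P = 55 (P = ((-4 - 2) - 5)*(-5) = (-6 - 5)*(-5) = -11*(-5) = 55)
(N(-2) + P)² = ((2 - 5/2*(-2)) + 55)² = ((2 + 5) + 55)² = (7 + 55)² = 62² = 3844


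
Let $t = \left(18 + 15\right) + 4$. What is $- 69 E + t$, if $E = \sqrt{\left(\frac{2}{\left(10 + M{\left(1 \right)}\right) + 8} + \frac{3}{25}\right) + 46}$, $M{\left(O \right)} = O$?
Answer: $37 - \frac{69 \sqrt{417183}}{95} \approx -432.13$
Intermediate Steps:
$t = 37$ ($t = 33 + 4 = 37$)
$E = \frac{\sqrt{417183}}{95}$ ($E = \sqrt{\left(\frac{2}{\left(10 + 1\right) + 8} + \frac{3}{25}\right) + 46} = \sqrt{\left(\frac{2}{11 + 8} + 3 \cdot \frac{1}{25}\right) + 46} = \sqrt{\left(\frac{2}{19} + \frac{3}{25}\right) + 46} = \sqrt{\frac{107}{475} + 46} = \sqrt{\frac{21957}{475}} = \frac{\sqrt{417183}}{95} \approx 6.7989$)
$- 69 E + t = - 69 \frac{\sqrt{417183}}{95} + 37 = - \frac{69 \sqrt{417183}}{95} + 37 = 37 - \frac{69 \sqrt{417183}}{95}$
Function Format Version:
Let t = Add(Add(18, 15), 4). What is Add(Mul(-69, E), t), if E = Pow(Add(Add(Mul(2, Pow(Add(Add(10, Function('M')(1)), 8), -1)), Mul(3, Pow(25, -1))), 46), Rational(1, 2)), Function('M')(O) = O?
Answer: Add(37, Mul(Rational(-69, 95), Pow(417183, Rational(1, 2)))) ≈ -432.13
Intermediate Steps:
t = 37 (t = Add(33, 4) = 37)
E = Mul(Rational(1, 95), Pow(417183, Rational(1, 2))) (E = Pow(Add(Add(Mul(2, Pow(Add(Add(10, 1), 8), -1)), Mul(3, Pow(25, -1))), 46), Rational(1, 2)) = Pow(Add(Add(Mul(2, Pow(Add(11, 8), -1)), Mul(3, Rational(1, 25))), 46), Rational(1, 2)) = Pow(Add(Add(Mul(2, Pow(19, -1)), Rational(3, 25)), 46), Rational(1, 2)) = Pow(Add(Add(Mul(2, Rational(1, 19)), Rational(3, 25)), 46), Rational(1, 2)) = Pow(Add(Add(Rational(2, 19), Rational(3, 25)), 46), Rational(1, 2)) = Pow(Add(Rational(107, 475), 46), Rational(1, 2)) = Pow(Rational(21957, 475), Rational(1, 2)) = Mul(Rational(1, 95), Pow(417183, Rational(1, 2))) ≈ 6.7989)
Add(Mul(-69, E), t) = Add(Mul(-69, Mul(Rational(1, 95), Pow(417183, Rational(1, 2)))), 37) = Add(Mul(Rational(-69, 95), Pow(417183, Rational(1, 2))), 37) = Add(37, Mul(Rational(-69, 95), Pow(417183, Rational(1, 2))))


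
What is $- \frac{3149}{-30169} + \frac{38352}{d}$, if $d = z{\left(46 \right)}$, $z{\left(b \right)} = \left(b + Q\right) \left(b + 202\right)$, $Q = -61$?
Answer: $- \frac{47721967}{4676195} \approx -10.205$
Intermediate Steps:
$z{\left(b \right)} = \left(-61 + b\right) \left(202 + b\right)$ ($z{\left(b \right)} = \left(b - 61\right) \left(b + 202\right) = \left(-61 + b\right) \left(202 + b\right)$)
$d = -3720$ ($d = -12322 + 46^{2} + 141 \cdot 46 = -12322 + 2116 + 6486 = -3720$)
$- \frac{3149}{-30169} + \frac{38352}{d} = - \frac{3149}{-30169} + \frac{38352}{-3720} = \left(-3149\right) \left(- \frac{1}{30169}\right) + 38352 \left(- \frac{1}{3720}\right) = \frac{3149}{30169} - \frac{1598}{155} = - \frac{47721967}{4676195}$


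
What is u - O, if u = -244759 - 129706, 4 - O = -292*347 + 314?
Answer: -475479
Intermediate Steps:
O = 101014 (O = 4 - (-292*347 + 314) = 4 - (-101324 + 314) = 4 - 1*(-101010) = 4 + 101010 = 101014)
u = -374465
u - O = -374465 - 1*101014 = -374465 - 101014 = -475479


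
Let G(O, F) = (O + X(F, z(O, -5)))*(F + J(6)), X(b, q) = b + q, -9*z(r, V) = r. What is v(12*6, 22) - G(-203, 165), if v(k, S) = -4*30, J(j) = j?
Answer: 2521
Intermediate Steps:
z(r, V) = -r/9
G(O, F) = (6 + F)*(F + 8*O/9) (G(O, F) = (O + (F - O/9))*(F + 6) = (F + 8*O/9)*(6 + F) = (6 + F)*(F + 8*O/9))
v(k, S) = -120
v(12*6, 22) - G(-203, 165) = -120 - (165² + 6*165 + (16/3)*(-203) + (8/9)*165*(-203)) = -120 - (27225 + 990 - 3248/3 - 89320/3) = -120 - 1*(-2641) = -120 + 2641 = 2521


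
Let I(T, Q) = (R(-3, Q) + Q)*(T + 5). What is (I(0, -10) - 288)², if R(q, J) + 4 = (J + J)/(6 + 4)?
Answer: 135424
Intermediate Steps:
R(q, J) = -4 + J/5 (R(q, J) = -4 + (J + J)/(6 + 4) = -4 + (2*J)/10 = -4 + (2*J)*(⅒) = -4 + J/5)
I(T, Q) = (-4 + 6*Q/5)*(5 + T) (I(T, Q) = ((-4 + Q/5) + Q)*(T + 5) = (-4 + 6*Q/5)*(5 + T))
(I(0, -10) - 288)² = ((-20 - 4*0 + 6*(-10) + (6/5)*(-10)*0) - 288)² = ((-20 + 0 - 60 + 0) - 288)² = (-80 - 288)² = (-368)² = 135424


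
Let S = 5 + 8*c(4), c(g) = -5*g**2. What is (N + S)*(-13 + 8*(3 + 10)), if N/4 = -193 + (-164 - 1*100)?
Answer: -224133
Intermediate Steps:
N = -1828 (N = 4*(-193 + (-164 - 1*100)) = 4*(-193 + (-164 - 100)) = 4*(-193 - 264) = 4*(-457) = -1828)
S = -635 (S = 5 + 8*(-5*4**2) = 5 + 8*(-5*16) = 5 + 8*(-80) = 5 - 640 = -635)
(N + S)*(-13 + 8*(3 + 10)) = (-1828 - 635)*(-13 + 8*(3 + 10)) = -2463*(-13 + 8*13) = -2463*(-13 + 104) = -2463*91 = -224133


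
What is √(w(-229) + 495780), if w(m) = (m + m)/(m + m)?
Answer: √495781 ≈ 704.12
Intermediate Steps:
w(m) = 1 (w(m) = (2*m)/((2*m)) = (2*m)*(1/(2*m)) = 1)
√(w(-229) + 495780) = √(1 + 495780) = √495781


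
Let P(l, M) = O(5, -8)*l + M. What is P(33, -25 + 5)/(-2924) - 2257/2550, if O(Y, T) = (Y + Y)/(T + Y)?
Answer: -46088/54825 ≈ -0.84064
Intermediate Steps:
O(Y, T) = 2*Y/(T + Y) (O(Y, T) = (2*Y)/(T + Y) = 2*Y/(T + Y))
P(l, M) = M - 10*l/3 (P(l, M) = (2*5/(-8 + 5))*l + M = (2*5/(-3))*l + M = (2*5*(-⅓))*l + M = -10*l/3 + M = M - 10*l/3)
P(33, -25 + 5)/(-2924) - 2257/2550 = ((-25 + 5) - 10/3*33)/(-2924) - 2257/2550 = (-20 - 110)*(-1/2924) - 2257*1/2550 = -130*(-1/2924) - 2257/2550 = 65/1462 - 2257/2550 = -46088/54825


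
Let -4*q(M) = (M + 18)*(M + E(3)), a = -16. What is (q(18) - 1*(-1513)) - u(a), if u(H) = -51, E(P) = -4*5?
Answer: 1582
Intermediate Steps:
E(P) = -20
q(M) = -(-20 + M)*(18 + M)/4 (q(M) = -(M + 18)*(M - 20)/4 = -(18 + M)*(-20 + M)/4 = -(-20 + M)*(18 + M)/4)
(q(18) - 1*(-1513)) - u(a) = ((90 + (½)*18 - ¼*18²) - 1*(-1513)) - 1*(-51) = ((90 + 9 - ¼*324) + 1513) + 51 = ((90 + 9 - 81) + 1513) + 51 = (18 + 1513) + 51 = 1531 + 51 = 1582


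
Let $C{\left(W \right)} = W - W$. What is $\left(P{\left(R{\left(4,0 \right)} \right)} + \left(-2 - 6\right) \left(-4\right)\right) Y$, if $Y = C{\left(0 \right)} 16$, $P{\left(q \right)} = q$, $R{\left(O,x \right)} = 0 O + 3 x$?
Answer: $0$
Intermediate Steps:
$C{\left(W \right)} = 0$
$R{\left(O,x \right)} = 3 x$ ($R{\left(O,x \right)} = 0 + 3 x = 3 x$)
$Y = 0$ ($Y = 0 \cdot 16 = 0$)
$\left(P{\left(R{\left(4,0 \right)} \right)} + \left(-2 - 6\right) \left(-4\right)\right) Y = \left(3 \cdot 0 + \left(-2 - 6\right) \left(-4\right)\right) 0 = \left(0 - -32\right) 0 = \left(0 + 32\right) 0 = 32 \cdot 0 = 0$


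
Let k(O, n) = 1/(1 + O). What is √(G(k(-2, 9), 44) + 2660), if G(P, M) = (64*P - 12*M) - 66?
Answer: √2002 ≈ 44.744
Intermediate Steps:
G(P, M) = -66 - 12*M + 64*P (G(P, M) = (-12*M + 64*P) - 66 = -66 - 12*M + 64*P)
√(G(k(-2, 9), 44) + 2660) = √((-66 - 12*44 + 64/(1 - 2)) + 2660) = √((-66 - 528 + 64/(-1)) + 2660) = √((-66 - 528 + 64*(-1)) + 2660) = √((-66 - 528 - 64) + 2660) = √(-658 + 2660) = √2002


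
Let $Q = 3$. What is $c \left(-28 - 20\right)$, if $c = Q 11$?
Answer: $-1584$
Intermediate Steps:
$c = 33$ ($c = 3 \cdot 11 = 33$)
$c \left(-28 - 20\right) = 33 \left(-28 - 20\right) = 33 \left(-48\right) = -1584$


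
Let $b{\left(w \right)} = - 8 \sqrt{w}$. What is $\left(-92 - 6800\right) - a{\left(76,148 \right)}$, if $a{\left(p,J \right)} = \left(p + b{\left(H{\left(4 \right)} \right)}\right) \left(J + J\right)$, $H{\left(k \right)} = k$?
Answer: $-24652$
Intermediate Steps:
$a{\left(p,J \right)} = 2 J \left(-16 + p\right)$ ($a{\left(p,J \right)} = \left(p - 8 \sqrt{4}\right) \left(J + J\right) = \left(p - 16\right) 2 J = \left(-16 + p\right) 2 J = 2 J \left(-16 + p\right)$)
$\left(-92 - 6800\right) - a{\left(76,148 \right)} = \left(-92 - 6800\right) - 2 \cdot 148 \left(-16 + 76\right) = \left(-92 - 6800\right) - 2 \cdot 148 \cdot 60 = -6892 - 17760 = -24652$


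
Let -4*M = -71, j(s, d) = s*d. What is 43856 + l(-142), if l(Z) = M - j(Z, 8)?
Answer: 180039/4 ≈ 45010.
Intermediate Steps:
j(s, d) = d*s
M = 71/4 (M = -1/4*(-71) = 71/4 ≈ 17.750)
l(Z) = 71/4 - 8*Z
43856 + l(-142) = 43856 + (71/4 - 8*(-142)) = 43856 + (71/4 + 1136) = 43856 + 4615/4 = 180039/4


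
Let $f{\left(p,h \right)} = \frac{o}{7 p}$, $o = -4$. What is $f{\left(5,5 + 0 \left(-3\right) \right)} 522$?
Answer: $- \frac{2088}{35} \approx -59.657$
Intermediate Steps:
$f{\left(p,h \right)} = - \frac{4}{7 p}$
$f{\left(5,5 + 0 \left(-3\right) \right)} 522 = - \frac{4}{7 \cdot 5} \cdot 522 = \left(- \frac{4}{7}\right) \frac{1}{5} \cdot 522 = \left(- \frac{4}{35}\right) 522 = - \frac{2088}{35}$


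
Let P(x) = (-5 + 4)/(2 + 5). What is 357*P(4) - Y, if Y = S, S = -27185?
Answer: 27134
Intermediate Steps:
P(x) = -⅐ (P(x) = -1/7 = -1*⅐ = -⅐)
Y = -27185
357*P(4) - Y = 357*(-⅐) - 1*(-27185) = -51 + 27185 = 27134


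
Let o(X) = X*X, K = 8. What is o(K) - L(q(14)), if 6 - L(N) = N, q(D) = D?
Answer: 72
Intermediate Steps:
L(N) = 6 - N
o(X) = X**2
o(K) - L(q(14)) = 8**2 - (6 - 1*14) = 64 - (6 - 14) = 64 - 1*(-8) = 64 + 8 = 72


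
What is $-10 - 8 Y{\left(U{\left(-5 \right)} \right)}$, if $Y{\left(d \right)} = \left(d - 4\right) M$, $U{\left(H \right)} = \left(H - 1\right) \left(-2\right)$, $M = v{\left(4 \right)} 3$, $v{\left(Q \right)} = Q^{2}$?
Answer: $-3082$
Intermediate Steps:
$M = 48$ ($M = 4^{2} \cdot 3 = 16 \cdot 3 = 48$)
$U{\left(H \right)} = 2 - 2 H$ ($U{\left(H \right)} = \left(-1 + H\right) \left(-2\right) = 2 - 2 H$)
$Y{\left(d \right)} = -192 + 48 d$ ($Y{\left(d \right)} = \left(d - 4\right) 48 = \left(-4 + d\right) 48 = -192 + 48 d$)
$-10 - 8 Y{\left(U{\left(-5 \right)} \right)} = -10 - 8 \left(-192 + 48 \left(2 - -10\right)\right) = -10 - 8 \left(-192 + 48 \left(2 + 10\right)\right) = -10 - 8 \left(-192 + 48 \cdot 12\right) = -10 - 8 \left(-192 + 576\right) = -10 - 3072 = -3082$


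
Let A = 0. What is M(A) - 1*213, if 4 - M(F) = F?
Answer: -209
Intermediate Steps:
M(F) = 4 - F
M(A) - 1*213 = (4 - 1*0) - 1*213 = (4 + 0) - 213 = 4 - 213 = -209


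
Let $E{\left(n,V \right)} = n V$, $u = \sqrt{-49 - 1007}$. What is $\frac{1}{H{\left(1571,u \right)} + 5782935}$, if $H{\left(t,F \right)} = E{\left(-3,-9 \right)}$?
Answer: $\frac{1}{5782962} \approx 1.7292 \cdot 10^{-7}$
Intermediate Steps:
$u = 4 i \sqrt{66}$ ($u = \sqrt{-1056} = 4 i \sqrt{66} \approx 32.496 i$)
$E{\left(n,V \right)} = V n$
$H{\left(t,F \right)} = 27$ ($H{\left(t,F \right)} = \left(-9\right) \left(-3\right) = 27$)
$\frac{1}{H{\left(1571,u \right)} + 5782935} = \frac{1}{27 + 5782935} = \frac{1}{5782962}$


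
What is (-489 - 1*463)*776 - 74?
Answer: -738826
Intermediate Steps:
(-489 - 1*463)*776 - 74 = (-489 - 463)*776 - 74 = -952*776 - 74 = -738752 - 74 = -738826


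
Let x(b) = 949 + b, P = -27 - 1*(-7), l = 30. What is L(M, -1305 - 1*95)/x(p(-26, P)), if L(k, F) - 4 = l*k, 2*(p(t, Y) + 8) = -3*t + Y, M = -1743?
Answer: -26143/485 ≈ -53.903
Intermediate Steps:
P = -20 (P = -27 + 7 = -20)
p(t, Y) = -8 + Y/2 - 3*t/2 (p(t, Y) = -8 + (-3*t + Y)/2 = -8 + (Y - 3*t)/2 = -8 + (Y/2 - 3*t/2) = -8 + Y/2 - 3*t/2)
L(k, F) = 4 + 30*k
L(M, -1305 - 1*95)/x(p(-26, P)) = (4 + 30*(-1743))/(949 + (-8 + (½)*(-20) - 3/2*(-26))) = (4 - 52290)/(949 + (-8 - 10 + 39)) = -52286/(949 + 21) = -52286/970 = -52286*1/970 = -26143/485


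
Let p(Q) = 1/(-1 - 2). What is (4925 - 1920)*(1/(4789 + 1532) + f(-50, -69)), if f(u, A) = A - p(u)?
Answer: -1304293205/6321 ≈ -2.0634e+5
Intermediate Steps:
p(Q) = -1/3 (p(Q) = 1/(-3) = -1/3)
f(u, A) = 1/3 + A (f(u, A) = A - 1*(-1/3) = A + 1/3 = 1/3 + A)
(4925 - 1920)*(1/(4789 + 1532) + f(-50, -69)) = (4925 - 1920)*(1/(4789 + 1532) + (1/3 - 69)) = 3005*(1/6321 - 206/3) = 3005*(-434041/6321) = -1304293205/6321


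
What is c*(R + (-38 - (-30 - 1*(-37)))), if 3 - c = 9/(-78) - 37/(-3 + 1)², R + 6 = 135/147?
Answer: -788961/1274 ≈ -619.28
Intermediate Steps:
R = -249/49 (R = -6 + 135/147 = -6 + 135*(1/147) = -6 + 45/49 = -249/49 ≈ -5.0816)
c = 643/52 (c = 3 - (9/(-78) - 37/(-3 + 1)²) = 3 - (9*(-1/78) - 37/((-2)²)) = 3 - (-3/26 - 37/4) = 3 - 1*(-487/52) = 3 + 487/52 = 643/52 ≈ 12.365)
c*(R + (-38 - (-30 - 1*(-37)))) = 643*(-249/49 + (-38 - (-30 - 1*(-37))))/52 = 643*(-249/49 + (-38 - (-30 + 37)))/52 = 643*(-249/49 + (-38 - 1*7))/52 = 643*(-249/49 + (-38 - 7))/52 = 643*(-249/49 - 45)/52 = (643/52)*(-2454/49) = -788961/1274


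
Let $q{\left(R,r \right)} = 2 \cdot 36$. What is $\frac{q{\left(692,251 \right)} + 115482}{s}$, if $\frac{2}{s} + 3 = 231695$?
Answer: $13386468684$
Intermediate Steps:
$q{\left(R,r \right)} = 72$
$s = \frac{1}{115846}$ ($s = \frac{2}{-3 + 231695} = \frac{2}{231692} = 2 \cdot \frac{1}{231692} = \frac{1}{115846} \approx 8.6322 \cdot 10^{-6}$)
$\frac{q{\left(692,251 \right)} + 115482}{s} = \left(72 + 115482\right) \frac{1}{\frac{1}{115846}} = 115554 \cdot 115846 = 13386468684$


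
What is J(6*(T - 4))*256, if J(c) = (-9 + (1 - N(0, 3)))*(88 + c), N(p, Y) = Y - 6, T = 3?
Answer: -104960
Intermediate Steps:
N(p, Y) = -6 + Y
J(c) = -440 - 5*c (J(c) = (-9 + (1 - (-6 + 3)))*(88 + c) = (-9 + (1 - 1*(-3)))*(88 + c) = (-9 + (1 + 3))*(88 + c) = (-9 + 4)*(88 + c) = -5*(88 + c) = -440 - 5*c)
J(6*(T - 4))*256 = (-440 - 30*(3 - 4))*256 = (-440 - 30*(-1))*256 = (-440 - 5*(-6))*256 = (-440 + 30)*256 = -410*256 = -104960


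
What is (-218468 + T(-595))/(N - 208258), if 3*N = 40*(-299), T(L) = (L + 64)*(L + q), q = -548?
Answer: -166485/90962 ≈ -1.8303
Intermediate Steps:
T(L) = (-548 + L)*(64 + L) (T(L) = (L + 64)*(L - 548) = (64 + L)*(-548 + L) = (-548 + L)*(64 + L))
N = -11960/3 (N = (40*(-299))/3 = (1/3)*(-11960) = -11960/3 ≈ -3986.7)
(-218468 + T(-595))/(N - 208258) = (-218468 + (-35072 + (-595)**2 - 484*(-595)))/(-11960/3 - 208258) = (-218468 + (-35072 + 354025 + 287980))/(-636734/3) = (-218468 + 606933)*(-3/636734) = 388465*(-3/636734) = -166485/90962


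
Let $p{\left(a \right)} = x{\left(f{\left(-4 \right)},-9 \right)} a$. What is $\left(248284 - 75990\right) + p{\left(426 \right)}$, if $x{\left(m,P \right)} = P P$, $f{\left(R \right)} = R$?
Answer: $206800$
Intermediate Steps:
$x{\left(m,P \right)} = P^{2}$
$p{\left(a \right)} = 81 a$ ($p{\left(a \right)} = \left(-9\right)^{2} a = 81 a$)
$\left(248284 - 75990\right) + p{\left(426 \right)} = \left(248284 - 75990\right) + 81 \cdot 426 = 172294 + 34506 = 206800$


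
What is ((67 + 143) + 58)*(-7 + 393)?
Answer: 103448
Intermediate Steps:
((67 + 143) + 58)*(-7 + 393) = (210 + 58)*386 = 268*386 = 103448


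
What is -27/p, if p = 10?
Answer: -27/10 ≈ -2.7000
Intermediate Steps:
-27/p = -27/10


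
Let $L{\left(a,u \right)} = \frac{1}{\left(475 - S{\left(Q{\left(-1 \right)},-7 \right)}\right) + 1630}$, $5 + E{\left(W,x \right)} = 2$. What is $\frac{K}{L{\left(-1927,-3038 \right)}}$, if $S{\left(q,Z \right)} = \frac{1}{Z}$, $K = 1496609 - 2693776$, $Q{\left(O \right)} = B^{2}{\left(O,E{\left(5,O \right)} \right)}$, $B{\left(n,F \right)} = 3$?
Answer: $- \frac{17641452912}{7} \approx -2.5202 \cdot 10^{9}$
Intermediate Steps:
$E{\left(W,x \right)} = -3$ ($E{\left(W,x \right)} = -5 + 2 = -3$)
$Q{\left(O \right)} = 9$ ($Q{\left(O \right)} = 3^{2} = 9$)
$K = -1197167$
$L{\left(a,u \right)} = \frac{7}{14736}$ ($L{\left(a,u \right)} = \frac{1}{\left(475 - \frac{1}{-7}\right) + 1630} = \frac{1}{\left(475 - - \frac{1}{7}\right) + 1630} = \frac{1}{\left(475 + \frac{1}{7}\right) + 1630} = \frac{1}{\frac{3326}{7} + 1630} = \frac{1}{\frac{14736}{7}} = \frac{7}{14736}$)
$\frac{K}{L{\left(-1927,-3038 \right)}} = - \frac{1197167}{\frac{7}{14736}} = \left(-1197167\right) \frac{14736}{7} = - \frac{17641452912}{7}$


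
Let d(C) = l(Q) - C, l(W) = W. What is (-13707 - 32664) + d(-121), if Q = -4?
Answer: -46254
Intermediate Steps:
d(C) = -4 - C
(-13707 - 32664) + d(-121) = (-13707 - 32664) + (-4 - 1*(-121)) = -46371 + (-4 + 121) = -46371 + 117 = -46254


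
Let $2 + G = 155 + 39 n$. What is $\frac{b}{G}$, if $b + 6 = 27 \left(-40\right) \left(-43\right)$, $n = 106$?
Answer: $\frac{15478}{1429} \approx 10.831$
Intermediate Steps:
$G = 4287$ ($G = -2 + \left(155 + 39 \cdot 106\right) = -2 + \left(155 + 4134\right) = -2 + 4289 = 4287$)
$b = 46434$ ($b = -6 + 27 \left(-40\right) \left(-43\right) = -6 - -46440 = -6 + 46440 = 46434$)
$\frac{b}{G} = \frac{46434}{4287} = 46434 \cdot \frac{1}{4287} = \frac{15478}{1429}$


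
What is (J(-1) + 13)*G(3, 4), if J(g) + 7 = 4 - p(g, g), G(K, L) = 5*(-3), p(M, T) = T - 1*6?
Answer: -255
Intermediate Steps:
p(M, T) = -6 + T (p(M, T) = T - 6 = -6 + T)
G(K, L) = -15
J(g) = 3 - g (J(g) = -7 + (4 - (-6 + g)) = -7 + (4 + (6 - g)) = -7 + (10 - g) = 3 - g)
(J(-1) + 13)*G(3, 4) = ((3 - 1*(-1)) + 13)*(-15) = ((3 + 1) + 13)*(-15) = (4 + 13)*(-15) = 17*(-15) = -255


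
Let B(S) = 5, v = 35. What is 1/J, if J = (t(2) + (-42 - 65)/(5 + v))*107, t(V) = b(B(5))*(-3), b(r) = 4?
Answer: -40/62809 ≈ -0.00063685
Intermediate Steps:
t(V) = -12 (t(V) = 4*(-3) = -12)
J = -62809/40 (J = (-12 + (-42 - 65)/(5 + 35))*107 = (-12 - 107/40)*107 = -587/40*107 = -62809/40 ≈ -1570.2)
1/J = 1/(-62809/40) = -40/62809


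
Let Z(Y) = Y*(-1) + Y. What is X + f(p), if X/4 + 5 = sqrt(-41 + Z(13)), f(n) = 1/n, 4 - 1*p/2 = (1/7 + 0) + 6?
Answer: -607/30 + 4*I*sqrt(41) ≈ -20.233 + 25.612*I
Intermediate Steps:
p = -30/7 (p = 8 - 2*((1/7 + 0) + 6) = 8 - 2*(1/7 + 6) = 8 - 2*43/7 = 8 - 86/7 = -30/7 ≈ -4.2857)
Z(Y) = 0 (Z(Y) = -Y + Y = 0)
X = -20 + 4*I*sqrt(41) (X = -20 + 4*sqrt(-41 + 0) = -20 + 4*sqrt(-41) = -20 + 4*(I*sqrt(41)) = -20 + 4*I*sqrt(41) ≈ -20.0 + 25.612*I)
X + f(p) = (-20 + 4*I*sqrt(41)) + 1/(-30/7) = (-20 + 4*I*sqrt(41)) - 7/30 = -607/30 + 4*I*sqrt(41)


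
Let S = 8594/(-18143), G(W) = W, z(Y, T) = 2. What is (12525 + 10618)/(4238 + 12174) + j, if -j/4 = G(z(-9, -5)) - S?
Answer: -2526398791/297762916 ≈ -8.4846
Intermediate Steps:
S = -8594/18143 (S = 8594*(-1/18143) = -8594/18143 ≈ -0.47368)
j = -179520/18143 (j = -4*(2 - 1*(-8594/18143)) = -4*(2 + 8594/18143) = -4*44880/18143 = -179520/18143 ≈ -9.8947)
(12525 + 10618)/(4238 + 12174) + j = (12525 + 10618)/(4238 + 12174) - 179520/18143 = 23143/16412 - 179520/18143 = -2526398791/297762916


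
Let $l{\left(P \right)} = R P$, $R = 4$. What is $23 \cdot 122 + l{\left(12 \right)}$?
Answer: $2854$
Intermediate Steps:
$l{\left(P \right)} = 4 P$
$23 \cdot 122 + l{\left(12 \right)} = 23 \cdot 122 + 4 \cdot 12 = 2806 + 48 = 2854$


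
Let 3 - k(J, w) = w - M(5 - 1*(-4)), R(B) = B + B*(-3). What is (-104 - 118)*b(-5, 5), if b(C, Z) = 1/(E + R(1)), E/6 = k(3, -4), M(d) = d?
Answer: -111/47 ≈ -2.3617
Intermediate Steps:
R(B) = -2*B (R(B) = B - 3*B = -2*B)
k(J, w) = 12 - w (k(J, w) = 3 - (w - (5 - 1*(-4))) = 3 - (w - (5 + 4)) = 3 - (w - 1*9) = 3 - (w - 9) = 3 - (-9 + w) = 3 + (9 - w) = 12 - w)
E = 96 (E = 6*(12 - 1*(-4)) = 6*(12 + 4) = 6*16 = 96)
b(C, Z) = 1/94 (b(C, Z) = 1/(96 - 2*1) = 1/(96 - 2) = 1/94)
(-104 - 118)*b(-5, 5) = (-104 - 118)*(1/94) = -222*1/94 = -111/47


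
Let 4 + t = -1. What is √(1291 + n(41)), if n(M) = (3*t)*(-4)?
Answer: √1351 ≈ 36.756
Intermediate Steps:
t = -5 (t = -4 - 1 = -5)
n(M) = 60 (n(M) = (3*(-5))*(-4) = -15*(-4) = 60)
√(1291 + n(41)) = √(1291 + 60) = √1351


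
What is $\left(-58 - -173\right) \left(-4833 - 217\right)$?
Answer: $-580750$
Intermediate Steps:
$\left(-58 - -173\right) \left(-4833 - 217\right) = \left(-58 + \left(207 - 34\right)\right) \left(-5050\right) = \left(-58 + 173\right) \left(-5050\right) = 115 \left(-5050\right) = -580750$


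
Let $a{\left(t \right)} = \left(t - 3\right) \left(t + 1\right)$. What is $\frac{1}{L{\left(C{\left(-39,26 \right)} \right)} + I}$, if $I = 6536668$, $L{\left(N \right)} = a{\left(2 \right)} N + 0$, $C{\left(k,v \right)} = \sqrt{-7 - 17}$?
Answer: $\frac{1634167}{10682007135610} + \frac{3 i \sqrt{6}}{21364014271220} \approx 1.5298 \cdot 10^{-7} + 3.4396 \cdot 10^{-13} i$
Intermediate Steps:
$C{\left(k,v \right)} = 2 i \sqrt{6}$ ($C{\left(k,v \right)} = \sqrt{-24} = 2 i \sqrt{6}$)
$a{\left(t \right)} = \left(1 + t\right) \left(-3 + t\right)$ ($a{\left(t \right)} = \left(-3 + t\right) \left(1 + t\right) = \left(1 + t\right) \left(-3 + t\right)$)
$L{\left(N \right)} = - 3 N$ ($L{\left(N \right)} = \left(-3 + 2^{2} - 4\right) N + 0 = \left(-3 + 4 - 4\right) N + 0 = - 3 N + 0 = - 3 N$)
$\frac{1}{L{\left(C{\left(-39,26 \right)} \right)} + I} = \frac{1}{- 3 \cdot 2 i \sqrt{6} + 6536668} = \frac{1}{- 6 i \sqrt{6} + 6536668} = \frac{1}{6536668 - 6 i \sqrt{6}}$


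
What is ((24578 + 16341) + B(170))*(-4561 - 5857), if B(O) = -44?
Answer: -425835750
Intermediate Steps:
((24578 + 16341) + B(170))*(-4561 - 5857) = ((24578 + 16341) - 44)*(-4561 - 5857) = (40919 - 44)*(-10418) = 40875*(-10418) = -425835750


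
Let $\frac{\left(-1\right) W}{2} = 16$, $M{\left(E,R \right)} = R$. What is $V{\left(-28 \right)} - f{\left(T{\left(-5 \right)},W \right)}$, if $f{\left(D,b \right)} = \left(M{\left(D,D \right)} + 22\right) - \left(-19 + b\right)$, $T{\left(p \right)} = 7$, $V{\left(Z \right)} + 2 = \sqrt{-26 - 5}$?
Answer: $-82 + i \sqrt{31} \approx -82.0 + 5.5678 i$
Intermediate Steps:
$W = -32$ ($W = \left(-2\right) 16 = -32$)
$V{\left(Z \right)} = -2 + i \sqrt{31}$ ($V{\left(Z \right)} = -2 + \sqrt{-26 - 5} = -2 + \sqrt{-31} = -2 + i \sqrt{31}$)
$f{\left(D,b \right)} = 41 + D - b$ ($f{\left(D,b \right)} = \left(D + 22\right) - \left(-19 + b\right) = \left(22 + D\right) - \left(-19 + b\right) = 41 + D - b$)
$V{\left(-28 \right)} - f{\left(T{\left(-5 \right)},W \right)} = \left(-2 + i \sqrt{31}\right) - \left(41 + 7 - -32\right) = \left(-2 + i \sqrt{31}\right) - \left(41 + 7 + 32\right) = \left(-2 + i \sqrt{31}\right) - 80 = -82 + i \sqrt{31}$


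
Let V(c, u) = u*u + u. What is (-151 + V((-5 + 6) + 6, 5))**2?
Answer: 14641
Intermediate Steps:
V(c, u) = u + u**2 (V(c, u) = u**2 + u = u + u**2)
(-151 + V((-5 + 6) + 6, 5))**2 = (-151 + 5*(1 + 5))**2 = (-151 + 5*6)**2 = (-151 + 30)**2 = (-121)**2 = 14641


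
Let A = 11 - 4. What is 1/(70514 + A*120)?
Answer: 1/71354 ≈ 1.4015e-5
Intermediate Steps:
A = 7
1/(70514 + A*120) = 1/(70514 + 7*120) = 1/(70514 + 840) = 1/71354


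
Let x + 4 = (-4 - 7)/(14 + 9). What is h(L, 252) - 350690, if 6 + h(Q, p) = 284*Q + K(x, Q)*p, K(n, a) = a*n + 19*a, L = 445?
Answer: 32295492/23 ≈ 1.4042e+6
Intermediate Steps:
x = -103/23 (x = -4 + (-4 - 7)/(14 + 9) = -4 - 11/23 = -103/23 ≈ -4.4783)
K(n, a) = 19*a + a*n
h(Q, p) = -6 + 284*Q + 334*Q*p/23 (h(Q, p) = -6 + (284*Q + (Q*(19 - 103/23))*p) = -6 + (284*Q + (Q*(334/23))*p) = -6 + (284*Q + (334*Q/23)*p) = -6 + (284*Q + 334*Q*p/23) = -6 + 284*Q + 334*Q*p/23)
h(L, 252) - 350690 = (-6 + 284*445 + (334/23)*445*252) - 350690 = (-6 + 126380 + 37454760/23) - 350690 = 40361362/23 - 350690 = 32295492/23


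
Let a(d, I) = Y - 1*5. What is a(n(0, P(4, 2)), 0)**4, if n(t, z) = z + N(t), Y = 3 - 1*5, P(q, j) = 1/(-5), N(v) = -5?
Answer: 2401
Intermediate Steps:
P(q, j) = -1/5
Y = -2 (Y = 3 - 5 = -2)
n(t, z) = -5 + z (n(t, z) = z - 5 = -5 + z)
a(d, I) = -7 (a(d, I) = -2 - 1*5 = -2 - 5 = -7)
a(n(0, P(4, 2)), 0)**4 = (-7)**4 = 2401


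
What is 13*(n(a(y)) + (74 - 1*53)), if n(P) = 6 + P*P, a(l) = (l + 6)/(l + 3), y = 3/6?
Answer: 19396/49 ≈ 395.84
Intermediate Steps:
y = ½ (y = 3*(⅙) = ½ ≈ 0.50000)
a(l) = (6 + l)/(3 + l)
n(P) = 6 + P²
13*(n(a(y)) + (74 - 1*53)) = 13*((6 + ((6 + ½)/(3 + ½))²) + (74 - 1*53)) = 13*((6 + ((13/2)/(7/2))²) + (74 - 53)) = 13*((6 + ((2/7)*(13/2))²) + 21) = 13*((6 + (13/7)²) + 21) = 13*((6 + 169/49) + 21) = 13*(463/49 + 21) = 13*(1492/49) = 19396/49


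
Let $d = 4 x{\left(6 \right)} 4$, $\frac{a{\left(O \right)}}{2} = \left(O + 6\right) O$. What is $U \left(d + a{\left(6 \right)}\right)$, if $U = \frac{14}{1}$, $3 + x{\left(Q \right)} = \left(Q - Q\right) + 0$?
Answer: $1344$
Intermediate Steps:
$x{\left(Q \right)} = -3$ ($x{\left(Q \right)} = -3 + \left(\left(Q - Q\right) + 0\right) = -3 + \left(0 + 0\right) = -3 + 0 = -3$)
$a{\left(O \right)} = 2 O \left(6 + O\right)$ ($a{\left(O \right)} = 2 \left(O + 6\right) O = 2 \left(6 + O\right) O = 2 O \left(6 + O\right)$)
$d = -48$ ($d = 4 \left(-3\right) 4 = \left(-12\right) 4 = -48$)
$U = 14$ ($U = 14 \cdot 1 = 14$)
$U \left(d + a{\left(6 \right)}\right) = 14 \left(-48 + 2 \cdot 6 \left(6 + 6\right)\right) = 14 \left(-48 + 2 \cdot 6 \cdot 12\right) = 14 \left(-48 + 144\right) = 14 \cdot 96 = 1344$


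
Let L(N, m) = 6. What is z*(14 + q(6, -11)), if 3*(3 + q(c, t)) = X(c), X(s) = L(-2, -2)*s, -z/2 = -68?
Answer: 3128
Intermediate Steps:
z = 136 (z = -2*(-68) = 136)
X(s) = 6*s
q(c, t) = -3 + 2*c (q(c, t) = -3 + (6*c)/3 = -3 + 2*c)
z*(14 + q(6, -11)) = 136*(14 + (-3 + 2*6)) = 136*(14 + (-3 + 12)) = 136*(14 + 9) = 136*23 = 3128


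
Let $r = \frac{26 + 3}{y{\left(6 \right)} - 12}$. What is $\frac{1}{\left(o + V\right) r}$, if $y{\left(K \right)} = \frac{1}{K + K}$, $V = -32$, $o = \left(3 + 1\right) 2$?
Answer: $\frac{143}{8352} \approx 0.017122$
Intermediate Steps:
$o = 8$ ($o = 4 \cdot 2 = 8$)
$y{\left(K \right)} = \frac{1}{2 K}$
$r = - \frac{348}{143}$ ($r = \frac{26 + 3}{\frac{1}{2 \cdot 6} - 12} = \frac{29}{\frac{1}{2} \cdot \frac{1}{6} - 12} = \frac{29}{\frac{1}{12} - 12} = \frac{29}{- \frac{143}{12}} = 29 \left(- \frac{12}{143}\right) = - \frac{348}{143} \approx -2.4336$)
$\frac{1}{\left(o + V\right) r} = \frac{1}{\left(8 - 32\right) \left(- \frac{348}{143}\right)} = \frac{1}{\left(-24\right) \left(- \frac{348}{143}\right)} = \frac{1}{\frac{8352}{143}} = \frac{143}{8352}$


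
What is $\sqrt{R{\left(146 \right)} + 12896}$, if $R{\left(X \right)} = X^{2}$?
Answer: $2 \sqrt{8553} \approx 184.96$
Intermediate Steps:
$\sqrt{R{\left(146 \right)} + 12896} = \sqrt{146^{2} + 12896} = \sqrt{21316 + 12896} = \sqrt{34212} = 2 \sqrt{8553}$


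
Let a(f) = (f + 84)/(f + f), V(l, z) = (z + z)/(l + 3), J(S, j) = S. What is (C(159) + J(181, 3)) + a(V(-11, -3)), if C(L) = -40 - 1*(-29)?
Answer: 453/2 ≈ 226.50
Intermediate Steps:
C(L) = -11 (C(L) = -40 + 29 = -11)
V(l, z) = 2*z/(3 + l) (V(l, z) = (2*z)/(3 + l) = 2*z/(3 + l))
a(f) = (84 + f)/(2*f) (a(f) = (84 + f)/((2*f)) = (84 + f)*(1/(2*f)) = (84 + f)/(2*f))
(C(159) + J(181, 3)) + a(V(-11, -3)) = (-11 + 181) + (84 + 2*(-3)/(3 - 11))/(2*((2*(-3)/(3 - 11)))) = 170 + (84 + 2*(-3)/(-8))/(2*((2*(-3)/(-8)))) = 170 + (84 + 2*(-3)*(-⅛))/(2*((2*(-3)*(-⅛)))) = 170 + (84 + ¾)/(2*(¾)) = 170 + (½)*(4/3)*(339/4) = 170 + 113/2 = 453/2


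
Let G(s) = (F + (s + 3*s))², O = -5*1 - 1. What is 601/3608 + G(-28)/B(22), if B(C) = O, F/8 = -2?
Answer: -29554933/10824 ≈ -2730.5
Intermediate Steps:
O = -6 (O = -5 - 1 = -6)
F = -16 (F = 8*(-2) = -16)
B(C) = -6
G(s) = (-16 + 4*s)² (G(s) = (-16 + (s + 3*s))² = (-16 + 4*s)²)
601/3608 + G(-28)/B(22) = 601/3608 + (16*(-4 - 28)²)/(-6) = 601*(1/3608) + (16*(-32)²)*(-⅙) = 601/3608 + (16*1024)*(-⅙) = 601/3608 + 16384*(-⅙) = 601/3608 - 8192/3 = -29554933/10824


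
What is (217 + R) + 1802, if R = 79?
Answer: 2098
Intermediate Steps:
(217 + R) + 1802 = (217 + 79) + 1802 = 296 + 1802 = 2098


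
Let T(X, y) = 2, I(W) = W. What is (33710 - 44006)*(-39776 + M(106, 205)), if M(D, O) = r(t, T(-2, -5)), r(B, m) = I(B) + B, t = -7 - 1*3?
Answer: 409739616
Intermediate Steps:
t = -10 (t = -7 - 3 = -10)
r(B, m) = 2*B (r(B, m) = B + B = 2*B)
M(D, O) = -20 (M(D, O) = 2*(-10) = -20)
(33710 - 44006)*(-39776 + M(106, 205)) = (33710 - 44006)*(-39776 - 20) = -10296*(-39796) = 409739616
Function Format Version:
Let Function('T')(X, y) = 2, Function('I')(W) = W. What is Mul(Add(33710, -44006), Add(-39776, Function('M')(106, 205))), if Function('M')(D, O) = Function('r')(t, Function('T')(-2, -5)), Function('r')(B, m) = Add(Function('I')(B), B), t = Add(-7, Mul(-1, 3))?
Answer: 409739616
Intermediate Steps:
t = -10 (t = Add(-7, -3) = -10)
Function('r')(B, m) = Mul(2, B) (Function('r')(B, m) = Add(B, B) = Mul(2, B))
Function('M')(D, O) = -20 (Function('M')(D, O) = Mul(2, -10) = -20)
Mul(Add(33710, -44006), Add(-39776, Function('M')(106, 205))) = Mul(Add(33710, -44006), Add(-39776, -20)) = Mul(-10296, -39796) = 409739616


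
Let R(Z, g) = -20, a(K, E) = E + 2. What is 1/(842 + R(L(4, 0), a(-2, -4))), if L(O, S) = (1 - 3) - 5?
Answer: 1/822 ≈ 0.0012165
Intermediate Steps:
a(K, E) = 2 + E
L(O, S) = -7 (L(O, S) = -2 - 5 = -7)
1/(842 + R(L(4, 0), a(-2, -4))) = 1/(842 - 20) = 1/822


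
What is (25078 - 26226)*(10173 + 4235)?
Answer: -16540384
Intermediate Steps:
(25078 - 26226)*(10173 + 4235) = -1148*14408 = -16540384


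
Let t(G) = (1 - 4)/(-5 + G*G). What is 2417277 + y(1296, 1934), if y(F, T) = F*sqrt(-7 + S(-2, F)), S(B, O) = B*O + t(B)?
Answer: 2417277 + 2592*I*sqrt(649) ≈ 2.4173e+6 + 66033.0*I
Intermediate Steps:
t(G) = -3/(-5 + G**2)
S(B, O) = -3/(-5 + B**2) + B*O (S(B, O) = B*O - 3/(-5 + B**2) = -3/(-5 + B**2) + B*O)
y(F, T) = F*sqrt(-4 - 2*F) (y(F, T) = F*sqrt(-7 + (-3 - 2*F*(-5 + (-2)**2))/(-5 + (-2)**2)) = F*sqrt(-7 + (-3 - 2*F*(-5 + 4))/(-5 + 4)) = F*sqrt(-7 + (-3 - 2*F*(-1))/(-1)) = F*sqrt(-7 - (-3 + 2*F)) = F*sqrt(-7 + (3 - 2*F)) = F*sqrt(-4 - 2*F))
2417277 + y(1296, 1934) = 2417277 + 1296*sqrt(-4 - 2*1296) = 2417277 + 1296*sqrt(-4 - 2592) = 2417277 + 1296*sqrt(-2596) = 2417277 + 1296*(2*I*sqrt(649)) = 2417277 + 2592*I*sqrt(649)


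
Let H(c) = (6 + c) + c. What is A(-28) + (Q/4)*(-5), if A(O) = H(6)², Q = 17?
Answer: 1211/4 ≈ 302.75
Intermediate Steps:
H(c) = 6 + 2*c
A(O) = 324 (A(O) = (6 + 2*6)² = (6 + 12)² = 18² = 324)
A(-28) + (Q/4)*(-5) = 324 + (17/4)*(-5) = 324 - 85/4 = 1211/4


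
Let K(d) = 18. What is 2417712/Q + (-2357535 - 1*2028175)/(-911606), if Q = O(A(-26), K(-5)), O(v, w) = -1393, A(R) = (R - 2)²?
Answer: -1098945735721/634933579 ≈ -1730.8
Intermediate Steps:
A(R) = (-2 + R)²
Q = -1393
2417712/Q + (-2357535 - 1*2028175)/(-911606) = 2417712/(-1393) + (-2357535 - 1*2028175)/(-911606) = 2417712*(-1/1393) + (-2357535 - 2028175)*(-1/911606) = -2417712/1393 - 4385710*(-1/911606) = -2417712/1393 + 2192855/455803 = -1098945735721/634933579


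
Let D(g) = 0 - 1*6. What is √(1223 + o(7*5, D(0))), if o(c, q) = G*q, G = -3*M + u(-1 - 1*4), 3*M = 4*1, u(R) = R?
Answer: √1277 ≈ 35.735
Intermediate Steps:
M = 4/3 (M = (4*1)/3 = (⅓)*4 = 4/3 ≈ 1.3333)
G = -9 (G = -3*4/3 + (-1 - 1*4) = -4 + (-1 - 4) = -4 - 5 = -9)
D(g) = -6 (D(g) = 0 - 6 = -6)
o(c, q) = -9*q
√(1223 + o(7*5, D(0))) = √(1223 - 9*(-6)) = √(1223 + 54) = √1277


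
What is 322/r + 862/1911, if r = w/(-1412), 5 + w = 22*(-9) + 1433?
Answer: -48211258/130585 ≈ -369.19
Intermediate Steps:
w = 1230 (w = -5 + (22*(-9) + 1433) = -5 + (-198 + 1433) = -5 + 1235 = 1230)
r = -615/706 (r = 1230/(-1412) = 1230*(-1/1412) = -615/706 ≈ -0.87111)
322/r + 862/1911 = 322/(-615/706) + 862/1911 = 322*(-706/615) + 862*(1/1911) = -227332/615 + 862/1911 = -48211258/130585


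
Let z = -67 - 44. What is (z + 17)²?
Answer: 8836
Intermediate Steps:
z = -111
(z + 17)² = (-111 + 17)² = (-94)² = 8836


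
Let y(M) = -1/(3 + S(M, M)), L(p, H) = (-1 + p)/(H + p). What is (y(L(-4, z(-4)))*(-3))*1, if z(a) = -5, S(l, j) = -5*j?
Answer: 27/2 ≈ 13.500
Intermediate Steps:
L(p, H) = (-1 + p)/(H + p)
y(M) = -1/(3 - 5*M)
(y(L(-4, z(-4)))*(-3))*1 = (-3/(-3 + 5*((-1 - 4)/(-5 - 4))))*1 = (-3/(-3 + 5*(-5/(-9))))*1 = (-3/(-3 + 5*(-⅑*(-5))))*1 = (-3/(-3 + 5*(5/9)))*1 = (-3/(-3 + 25/9))*1 = (-3/(-2/9))*1 = -9/2*(-3)*1 = (27/2)*1 = 27/2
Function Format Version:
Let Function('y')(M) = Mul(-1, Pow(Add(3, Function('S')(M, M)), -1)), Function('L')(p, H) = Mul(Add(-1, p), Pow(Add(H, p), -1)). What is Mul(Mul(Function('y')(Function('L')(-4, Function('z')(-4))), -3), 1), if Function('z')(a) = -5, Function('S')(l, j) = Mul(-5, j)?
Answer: Rational(27, 2) ≈ 13.500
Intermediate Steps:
Function('L')(p, H) = Mul(Pow(Add(H, p), -1), Add(-1, p))
Function('y')(M) = Mul(-1, Pow(Add(3, Mul(-5, M)), -1))
Mul(Mul(Function('y')(Function('L')(-4, Function('z')(-4))), -3), 1) = Mul(Mul(Pow(Add(-3, Mul(5, Mul(Pow(Add(-5, -4), -1), Add(-1, -4)))), -1), -3), 1) = Mul(Mul(Pow(Add(-3, Mul(5, Mul(Pow(-9, -1), -5))), -1), -3), 1) = Mul(Mul(Pow(Add(-3, Mul(5, Mul(Rational(-1, 9), -5))), -1), -3), 1) = Mul(Mul(Pow(Add(-3, Mul(5, Rational(5, 9))), -1), -3), 1) = Mul(Mul(Pow(Add(-3, Rational(25, 9)), -1), -3), 1) = Mul(Mul(Pow(Rational(-2, 9), -1), -3), 1) = Mul(Mul(Rational(-9, 2), -3), 1) = Mul(Rational(27, 2), 1) = Rational(27, 2)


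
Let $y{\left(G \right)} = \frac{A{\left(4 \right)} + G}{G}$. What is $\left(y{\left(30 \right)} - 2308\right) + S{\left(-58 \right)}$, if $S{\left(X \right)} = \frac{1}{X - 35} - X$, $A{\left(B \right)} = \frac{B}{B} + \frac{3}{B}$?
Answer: $- \frac{2788701}{1240} \approx -2249.0$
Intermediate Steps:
$A{\left(B \right)} = 1 + \frac{3}{B}$
$S{\left(X \right)} = \frac{1}{-35 + X} - X$
$y{\left(G \right)} = \frac{\frac{7}{4} + G}{G}$ ($y{\left(G \right)} = \frac{\frac{3 + 4}{4} + G}{G} = \frac{\frac{1}{4} \cdot 7 + G}{G} = \frac{\frac{7}{4} + G}{G}$)
$\left(y{\left(30 \right)} - 2308\right) + S{\left(-58 \right)} = \left(\frac{\frac{7}{4} + 30}{30} - 2308\right) + \frac{1 - \left(-58\right)^{2} + 35 \left(-58\right)}{-35 - 58} = \left(\frac{1}{30} \cdot \frac{127}{4} - 2308\right) + \frac{1 - 3364 - 2030}{-93} = \left(\frac{127}{120} - 2308\right) - \frac{1 - 3364 - 2030}{93} = - \frac{276833}{120} - - \frac{5393}{93} = - \frac{276833}{120} + \frac{5393}{93} = - \frac{2788701}{1240}$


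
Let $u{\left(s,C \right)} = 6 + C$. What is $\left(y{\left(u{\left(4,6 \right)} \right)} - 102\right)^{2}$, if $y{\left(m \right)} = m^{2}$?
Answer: $1764$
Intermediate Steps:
$\left(y{\left(u{\left(4,6 \right)} \right)} - 102\right)^{2} = \left(\left(6 + 6\right)^{2} - 102\right)^{2} = \left(12^{2} - 102\right)^{2} = \left(144 - 102\right)^{2} = 42^{2} = 1764$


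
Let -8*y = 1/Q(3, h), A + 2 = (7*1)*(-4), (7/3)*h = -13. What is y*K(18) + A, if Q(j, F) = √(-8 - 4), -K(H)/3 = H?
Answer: -30 - 9*I*√3/8 ≈ -30.0 - 1.9486*I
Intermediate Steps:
h = -39/7 (h = (3/7)*(-13) = -39/7 ≈ -5.5714)
K(H) = -3*H
Q(j, F) = 2*I*√3 (Q(j, F) = √(-12) = 2*I*√3)
A = -30 (A = -2 + (7*1)*(-4) = -2 + 7*(-4) = -2 - 28 = -30)
y = I*√3/48 (y = -(-I*√3/6)/8 = -(-1)*I*√3/48 = I*√3/48 ≈ 0.036084*I)
y*K(18) + A = (I*√3/48)*(-3*18) - 30 = (I*√3/48)*(-54) - 30 = -9*I*√3/8 - 30 = -30 - 9*I*√3/8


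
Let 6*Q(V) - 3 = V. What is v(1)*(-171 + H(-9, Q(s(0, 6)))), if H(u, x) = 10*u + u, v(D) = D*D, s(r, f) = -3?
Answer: -270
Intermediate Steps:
v(D) = D²
Q(V) = ½ + V/6
H(u, x) = 11*u
v(1)*(-171 + H(-9, Q(s(0, 6)))) = 1²*(-171 + 11*(-9)) = 1*(-171 - 99) = 1*(-270) = -270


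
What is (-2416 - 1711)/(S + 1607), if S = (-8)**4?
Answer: -4127/5703 ≈ -0.72365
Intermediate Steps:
S = 4096
(-2416 - 1711)/(S + 1607) = (-2416 - 1711)/(4096 + 1607) = -4127/5703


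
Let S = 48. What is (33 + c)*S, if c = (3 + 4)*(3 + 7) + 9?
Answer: 5376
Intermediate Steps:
c = 79 (c = 7*10 + 9 = 70 + 9 = 79)
(33 + c)*S = (33 + 79)*48 = 112*48 = 5376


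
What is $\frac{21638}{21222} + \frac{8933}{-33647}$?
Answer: $\frac{269238830}{357028317} \approx 0.75411$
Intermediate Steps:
$\frac{21638}{21222} + \frac{8933}{-33647} = 21638 \cdot \frac{1}{21222} + 8933 \left(- \frac{1}{33647}\right) = \frac{10819}{10611} - \frac{8933}{33647} = \frac{269238830}{357028317}$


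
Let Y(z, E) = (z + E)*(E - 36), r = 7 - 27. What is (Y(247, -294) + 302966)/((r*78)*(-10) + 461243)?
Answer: 318476/476843 ≈ 0.66788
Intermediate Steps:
r = -20
Y(z, E) = (-36 + E)*(E + z) (Y(z, E) = (E + z)*(-36 + E) = (-36 + E)*(E + z))
(Y(247, -294) + 302966)/((r*78)*(-10) + 461243) = (((-294)² - 36*(-294) - 36*247 - 294*247) + 302966)/(-20*78*(-10) + 461243) = ((86436 + 10584 - 8892 - 72618) + 302966)/(-1560*(-10) + 461243) = (15510 + 302966)/(15600 + 461243) = 318476/476843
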